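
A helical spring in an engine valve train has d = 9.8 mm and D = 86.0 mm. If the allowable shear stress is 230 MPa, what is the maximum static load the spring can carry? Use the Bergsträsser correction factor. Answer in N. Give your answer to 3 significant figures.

C = D/d = 86.0/9.8 = 8.7755
K_B = (4C+2)/(4C−3) = 37.102/32.102 = 1.1558
τ_max = K·8FD/(πd³) → F_max = τ_allow·πd³/(8DK)
F_max = 230·π·9.8³/(8·86.0·1.1558) = 6.8007e+05/795.16 = 855.27 N

855 N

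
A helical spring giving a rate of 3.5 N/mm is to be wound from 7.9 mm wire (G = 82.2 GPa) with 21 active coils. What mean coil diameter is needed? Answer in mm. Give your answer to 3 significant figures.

D = (Gd⁴/(8N_a·k))^(1/3) = (82.2×10³·7.9⁴/(8·21·3.5))^(1/3)
  = (544506)^(1/3) = 81.6584 mm

81.7 mm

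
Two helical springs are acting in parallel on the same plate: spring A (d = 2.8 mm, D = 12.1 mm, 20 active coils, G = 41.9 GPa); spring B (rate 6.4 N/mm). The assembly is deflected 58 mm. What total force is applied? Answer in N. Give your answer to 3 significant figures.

898 N

k_A = Gd⁴/(8D³N_a) = (41.9×10³)(2.8⁴)/(8·12.1³·20) = 9.0859 N/mm
Parallel: k_eq = 9.0859 + 6.4 = 15.486 N/mm
F = k_eq·δ = 15.486·58 = 898.18 N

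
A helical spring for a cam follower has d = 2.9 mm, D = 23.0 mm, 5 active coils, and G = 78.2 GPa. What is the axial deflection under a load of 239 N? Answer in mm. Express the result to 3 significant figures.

k = Gd⁴/(8D³N_a) = (78.2×10³)(2.9⁴)/(8·23.0³·5) = 11.365 N/mm
δ = F/k = 239 / 11.365 = 21.03 mm

21.0 mm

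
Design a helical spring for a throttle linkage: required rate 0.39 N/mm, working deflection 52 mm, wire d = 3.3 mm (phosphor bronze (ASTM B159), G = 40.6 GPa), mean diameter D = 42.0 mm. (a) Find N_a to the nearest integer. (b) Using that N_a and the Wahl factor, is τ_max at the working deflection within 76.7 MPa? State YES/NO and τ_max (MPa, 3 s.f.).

(a) 21 coils; (b) YES, τ_max = 66.6 MPa

N_a = Gd⁴/(8D³k) = (40.6×10³)(3.3⁴)/(8·42.0³·0.39) = 20.83 → N_a = 21
Actual rate k = Gd⁴/(8D³·21) = 0.38683 N/mm
Working load F = kδ = 0.38683·52 = 20.115 N
C = 42.0/3.3 = 12.7273; K_W = (4C−1)/(4C−4)+0.615/C = 1.1123
τ_max = K_W·8FD/(πd³) = 1.1123·59.865 = 66.587 MPa
τ_max ≤ 76.7 MPa → acceptable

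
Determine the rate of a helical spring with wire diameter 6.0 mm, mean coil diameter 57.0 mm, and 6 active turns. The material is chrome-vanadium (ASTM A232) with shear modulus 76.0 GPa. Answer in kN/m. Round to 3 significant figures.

k = Gd⁴/(8D³N_a) = (76.0×10³ × 6.0⁴) / (8 × 57.0³ × 6)
  = 9.8496e+07 / 8.88926e+06 = 11.08 N/mm

11.1 kN/m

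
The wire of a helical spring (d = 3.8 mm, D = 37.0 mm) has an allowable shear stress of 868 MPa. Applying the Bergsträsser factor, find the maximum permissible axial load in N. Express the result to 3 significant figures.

444 N

C = D/d = 37.0/3.8 = 9.7368
K_B = (4C+2)/(4C−3) = 40.947/35.947 = 1.1391
τ_max = K·8FD/(πd³) → F_max = τ_allow·πd³/(8DK)
F_max = 868·π·3.8³/(8·37.0·1.1391) = 1.4963e+05/337.17 = 443.78 N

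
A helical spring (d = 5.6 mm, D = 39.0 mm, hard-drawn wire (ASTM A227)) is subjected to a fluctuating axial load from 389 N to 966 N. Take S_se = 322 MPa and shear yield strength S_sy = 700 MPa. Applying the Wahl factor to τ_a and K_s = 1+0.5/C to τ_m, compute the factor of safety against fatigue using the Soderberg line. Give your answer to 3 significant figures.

C = D/d = 39.0/5.6 = 6.9643; K_W = (4C−1)/(4C−4)+0.615/C = 1.2141; K_s = 1+0.5/C = 1.0718
F_a = (F_max−F_min)/2 = 288.5 N; F_m = (F_max+F_min)/2 = 677.5 N
τ_a = K_W·8F_aD/(πd³) = 1.2141 × 163.15 = 198.07 MPa
τ_m = K_s·8F_mD/(πd³) = 1.0718 × 383.13 = 410.64 MPa
Soderberg: 1/n_f = τ_a/S_se + τ_m/S_sy = 198.07/322 + 410.64/700 = 0.61513 + 0.58663 = 1.2018
n_f = 1/1.2018 = 0.8321

0.832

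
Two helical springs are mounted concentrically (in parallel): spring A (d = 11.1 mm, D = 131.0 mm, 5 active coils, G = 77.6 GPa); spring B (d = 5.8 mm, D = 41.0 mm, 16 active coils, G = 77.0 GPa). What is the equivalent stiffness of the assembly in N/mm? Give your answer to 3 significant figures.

k_A = Gd⁴/(8D³N_a) = (77.6×10³)(11.1⁴)/(8·131.0³·5) = 13.1 N/mm
k_B = Gd⁴/(8D³N_a) = (77.0×10³)(5.8⁴)/(8·41.0³·16) = 9.8774 N/mm
Parallel: k_eq = 13.1 + 9.8774 = 22.978 N/mm

23.0 N/mm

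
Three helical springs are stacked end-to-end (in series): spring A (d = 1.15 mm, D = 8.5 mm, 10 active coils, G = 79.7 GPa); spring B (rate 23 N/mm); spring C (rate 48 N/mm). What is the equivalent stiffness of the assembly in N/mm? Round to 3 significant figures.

k_A = Gd⁴/(8D³N_a) = (79.7×10³)(1.15⁴)/(8·8.5³·10) = 2.8373 N/mm
Series: 1/k_eq = 1/2.8373 + 1/23 + 1/48 = 0.41676; k_eq = 2.3995 N/mm

2.40 N/mm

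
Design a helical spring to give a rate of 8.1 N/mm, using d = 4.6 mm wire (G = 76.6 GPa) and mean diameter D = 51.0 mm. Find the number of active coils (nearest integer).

N_a = Gd⁴/(8D³k) = (76.6×10³ × 4.6⁴)/(8 × 51.0³ × 8.1)
    = 3.42973e+07 / 8.59578e+06 = 3.99 → 4 coils

4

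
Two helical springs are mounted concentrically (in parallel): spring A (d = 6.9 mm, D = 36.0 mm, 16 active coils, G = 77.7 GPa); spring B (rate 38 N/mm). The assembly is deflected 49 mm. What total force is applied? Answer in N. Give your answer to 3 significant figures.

k_A = Gd⁴/(8D³N_a) = (77.7×10³)(6.9⁴)/(8·36.0³·16) = 29.492 N/mm
Parallel: k_eq = 29.492 + 38 = 67.492 N/mm
F = k_eq·δ = 67.492·49 = 3307.1 N

3310 N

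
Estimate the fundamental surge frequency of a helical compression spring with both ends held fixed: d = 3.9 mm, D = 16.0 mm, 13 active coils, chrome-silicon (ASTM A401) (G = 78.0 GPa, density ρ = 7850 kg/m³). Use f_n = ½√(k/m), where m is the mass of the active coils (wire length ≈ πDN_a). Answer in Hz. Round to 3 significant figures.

k = Gd⁴/(8D³N_a) = (78.0×10³)(3.9⁴)/(8·16.0³·13) = 42.36 N/mm = 42360 N/m
Wire length L = πDN_a = π·16.0·13 = 653.45 mm
m = ρ·(πd²/4)·L = 7850 × 11.946×10⁻⁶ m² × 0.65345 m = 0.061278 kg
f_n = ½√(k/m) = 0.5·√(42360/0.061278) = 0.5·√(6.9129e+05) = 415.72 Hz

416 Hz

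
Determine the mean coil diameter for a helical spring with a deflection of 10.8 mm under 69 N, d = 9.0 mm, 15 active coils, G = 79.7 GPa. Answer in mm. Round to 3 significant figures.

Required rate k = F/δ = 69/10.8 = 6.3889 N/mm
D = (Gd⁴/(8N_a·k))^(1/3) = (79.7×10³·9.0⁴/(8·15·6.3889))^(1/3)
  = (682059)^(1/3) = 88.0252 mm

88.0 mm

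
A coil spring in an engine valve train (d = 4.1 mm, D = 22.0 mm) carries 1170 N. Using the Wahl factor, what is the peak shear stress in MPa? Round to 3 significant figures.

Spring index C = D/d = 22.0/4.1 = 5.3659
K_W = (4C−1)/(4C−4) + 0.615/C = 20.463/17.463 + 0.1146 = 1.2864
τ₀ = 8FD/(πd³) = 8·1170·22.0/(π·4.1³) = 205920/216.52 = 951.04 MPa
τ_max = K·τ₀ = 1.2864 × 951.04 = 1223.4 MPa

1220 MPa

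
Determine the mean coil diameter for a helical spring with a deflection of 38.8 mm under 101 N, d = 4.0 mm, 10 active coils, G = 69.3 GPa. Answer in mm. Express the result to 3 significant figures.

Required rate k = F/δ = 101/38.8 = 2.6031 N/mm
D = (Gd⁴/(8N_a·k))^(1/3) = (69.3×10³·4.0⁴/(8·10·2.6031))^(1/3)
  = (85191)^(1/3) = 44.0012 mm

44.0 mm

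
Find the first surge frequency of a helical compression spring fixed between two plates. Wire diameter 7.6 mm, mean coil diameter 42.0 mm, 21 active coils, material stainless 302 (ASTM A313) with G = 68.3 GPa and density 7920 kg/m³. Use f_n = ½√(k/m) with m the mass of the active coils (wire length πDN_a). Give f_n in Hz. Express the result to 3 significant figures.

67.8 Hz

k = Gd⁴/(8D³N_a) = (68.3×10³)(7.6⁴)/(8·42.0³·21) = 18.307 N/mm = 18307 N/m
Wire length L = πDN_a = π·42.0·21 = 2770.9 mm
m = ρ·(πd²/4)·L = 7920 × 45.365×10⁻⁶ m² × 2.7709 m = 0.99554 kg
f_n = ½√(k/m) = 0.5·√(18307/0.99554) = 0.5·√(18389) = 67.803 Hz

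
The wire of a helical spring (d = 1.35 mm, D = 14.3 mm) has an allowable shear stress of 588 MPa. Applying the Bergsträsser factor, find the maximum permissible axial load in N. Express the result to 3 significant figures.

C = D/d = 14.3/1.35 = 10.5926
K_B = (4C+2)/(4C−3) = 44.370/39.370 = 1.1270
τ_max = K·8FD/(πd³) → F_max = τ_allow·πd³/(8DK)
F_max = 588·π·1.35³/(8·14.3·1.1270) = 4544.9/128.93 = 35.252 N

35.3 N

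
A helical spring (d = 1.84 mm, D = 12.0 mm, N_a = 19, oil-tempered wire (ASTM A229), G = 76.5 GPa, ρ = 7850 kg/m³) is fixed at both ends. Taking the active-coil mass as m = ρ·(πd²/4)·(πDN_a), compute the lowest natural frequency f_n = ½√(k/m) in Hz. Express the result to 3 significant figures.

236 Hz

k = Gd⁴/(8D³N_a) = (76.5×10³)(1.84⁴)/(8·12.0³·19) = 3.3385 N/mm = 3338.5 N/m
Wire length L = πDN_a = π·12.0·19 = 716.28 mm
m = ρ·(πd²/4)·L = 7850 × 2.659×10⁻⁶ m² × 0.71628 m = 0.014951 kg
f_n = ½√(k/m) = 0.5·√(3338.5/0.014951) = 0.5·√(2.2329e+05) = 236.27 Hz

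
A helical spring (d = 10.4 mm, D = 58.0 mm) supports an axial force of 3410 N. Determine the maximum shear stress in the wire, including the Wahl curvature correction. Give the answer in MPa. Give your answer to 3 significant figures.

570 MPa

Spring index C = D/d = 58.0/10.4 = 5.5769
K_W = (4C−1)/(4C−4) + 0.615/C = 21.308/18.308 + 0.1103 = 1.2741
τ₀ = 8FD/(πd³) = 8·3410·58.0/(π·10.4³) = 1.58224e+06/3533.9 = 447.74 MPa
τ_max = K·τ₀ = 1.2741 × 447.74 = 570.48 MPa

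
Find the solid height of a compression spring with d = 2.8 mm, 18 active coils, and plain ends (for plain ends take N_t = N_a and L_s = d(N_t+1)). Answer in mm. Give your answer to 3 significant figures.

53.2 mm

plain ends: N_t = N_a = 18
L_s = d·(N_t+1) = 2.8 × 19 = 53.2 mm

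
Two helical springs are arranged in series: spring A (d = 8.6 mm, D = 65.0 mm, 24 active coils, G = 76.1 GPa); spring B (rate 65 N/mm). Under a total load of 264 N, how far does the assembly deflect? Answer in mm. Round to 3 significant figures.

37.5 mm

k_A = Gd⁴/(8D³N_a) = (76.1×10³)(8.6⁴)/(8·65.0³·24) = 7.8947 N/mm
Series: 1/k_eq = 1/7.8947 + 1/65 = 0.14205; k_eq = 7.0397 N/mm
δ = F/k_eq = 264/7.0397 = 37.502 mm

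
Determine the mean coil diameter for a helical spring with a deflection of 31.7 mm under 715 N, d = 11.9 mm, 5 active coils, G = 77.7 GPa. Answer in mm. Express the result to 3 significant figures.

Required rate k = F/δ = 715/31.7 = 22.555 N/mm
D = (Gd⁴/(8N_a·k))^(1/3) = (77.7×10³·11.9⁴/(8·5·22.555))^(1/3)
  = (1.72704e+06)^(1/3) = 119.9777 mm

120 mm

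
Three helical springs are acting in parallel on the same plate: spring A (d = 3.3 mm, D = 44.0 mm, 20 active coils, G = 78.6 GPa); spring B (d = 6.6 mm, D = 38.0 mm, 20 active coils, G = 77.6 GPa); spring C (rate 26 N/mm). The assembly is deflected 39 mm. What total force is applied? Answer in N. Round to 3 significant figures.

1690 N

k_A = Gd⁴/(8D³N_a) = (78.6×10³)(3.3⁴)/(8·44.0³·20) = 0.68391 N/mm
k_B = Gd⁴/(8D³N_a) = (77.6×10³)(6.6⁴)/(8·38.0³·20) = 16.771 N/mm
Parallel: k_eq = 0.68391 + 16.771 + 26 = 43.455 N/mm
F = k_eq·δ = 43.455·39 = 1694.8 N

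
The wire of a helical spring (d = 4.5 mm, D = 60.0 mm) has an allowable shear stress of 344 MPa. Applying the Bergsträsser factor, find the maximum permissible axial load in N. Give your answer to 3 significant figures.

C = D/d = 60.0/4.5 = 13.3333
K_B = (4C+2)/(4C−3) = 55.333/50.333 = 1.0993
τ_max = K·8FD/(πd³) → F_max = τ_allow·πd³/(8DK)
F_max = 344·π·4.5³/(8·60.0·1.0993) = 98480/527.68 = 186.63 N

187 N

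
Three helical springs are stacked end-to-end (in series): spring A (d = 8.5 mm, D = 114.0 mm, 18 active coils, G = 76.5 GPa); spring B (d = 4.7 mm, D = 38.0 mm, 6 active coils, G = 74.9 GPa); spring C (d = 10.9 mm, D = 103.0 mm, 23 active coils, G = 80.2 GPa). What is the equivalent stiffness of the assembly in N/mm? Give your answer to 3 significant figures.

k_A = Gd⁴/(8D³N_a) = (76.5×10³)(8.5⁴)/(8·114.0³·18) = 1.8718 N/mm
k_B = Gd⁴/(8D³N_a) = (74.9×10³)(4.7⁴)/(8·38.0³·6) = 13.877 N/mm
k_C = Gd⁴/(8D³N_a) = (80.2×10³)(10.9⁴)/(8·103.0³·23) = 5.6306 N/mm
Series: 1/k_eq = 1/1.8718 + 1/13.877 + 1/5.6306 = 0.78391; k_eq = 1.2757 N/mm

1.28 N/mm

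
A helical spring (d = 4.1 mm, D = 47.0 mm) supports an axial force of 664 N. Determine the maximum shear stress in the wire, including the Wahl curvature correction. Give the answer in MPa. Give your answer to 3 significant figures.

1300 MPa

Spring index C = D/d = 47.0/4.1 = 11.4634
K_W = (4C−1)/(4C−4) + 0.615/C = 44.854/41.854 + 0.0536 = 1.1253
τ₀ = 8FD/(πd³) = 8·664·47.0/(π·4.1³) = 249664/216.52 = 1153.1 MPa
τ_max = K·τ₀ = 1.1253 × 1153.1 = 1297.6 MPa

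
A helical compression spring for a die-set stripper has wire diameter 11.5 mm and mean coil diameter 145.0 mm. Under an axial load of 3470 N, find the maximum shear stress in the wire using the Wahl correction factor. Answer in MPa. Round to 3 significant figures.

938 MPa

Spring index C = D/d = 145.0/11.5 = 12.6087
K_W = (4C−1)/(4C−4) + 0.615/C = 49.435/46.435 + 0.0488 = 1.1134
τ₀ = 8FD/(πd³) = 8·3470·145.0/(π·11.5³) = 4.0252e+06/4778 = 842.45 MPa
τ_max = K·τ₀ = 1.1134 × 842.45 = 937.97 MPa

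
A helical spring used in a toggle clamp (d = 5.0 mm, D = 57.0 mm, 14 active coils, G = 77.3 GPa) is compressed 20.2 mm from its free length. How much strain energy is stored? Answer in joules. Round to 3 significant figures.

k = Gd⁴/(8D³N_a) = (77.3×10³)(5.0⁴)/(8·57.0³·14) = 2.3293 N/mm
U = ½kδ² = 0.5 × 2.3293 × 20.2² = 475.21 N·mm = 0.47521 J

0.475 J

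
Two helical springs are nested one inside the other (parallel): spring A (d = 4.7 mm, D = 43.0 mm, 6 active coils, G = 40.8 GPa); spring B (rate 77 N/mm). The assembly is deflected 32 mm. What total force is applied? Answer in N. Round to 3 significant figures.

2630 N

k_A = Gd⁴/(8D³N_a) = (40.8×10³)(4.7⁴)/(8·43.0³·6) = 5.2168 N/mm
Parallel: k_eq = 5.2168 + 77 = 82.217 N/mm
F = k_eq·δ = 82.217·32 = 2630.9 N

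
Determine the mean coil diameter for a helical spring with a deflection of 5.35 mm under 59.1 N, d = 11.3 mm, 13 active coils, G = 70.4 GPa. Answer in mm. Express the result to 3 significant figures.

100 mm

Required rate k = F/δ = 59.1/5.35 = 11.047 N/mm
D = (Gd⁴/(8N_a·k))^(1/3) = (70.4×10³·11.3⁴/(8·13·11.047))^(1/3)
  = (999124)^(1/3) = 99.9708 mm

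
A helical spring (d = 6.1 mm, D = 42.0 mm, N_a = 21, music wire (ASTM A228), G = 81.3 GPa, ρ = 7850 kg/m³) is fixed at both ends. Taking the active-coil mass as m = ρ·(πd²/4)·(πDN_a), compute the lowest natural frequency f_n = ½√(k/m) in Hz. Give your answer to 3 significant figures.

59.6 Hz

k = Gd⁴/(8D³N_a) = (81.3×10³)(6.1⁴)/(8·42.0³·21) = 9.0438 N/mm = 9043.8 N/m
Wire length L = πDN_a = π·42.0·21 = 2770.9 mm
m = ρ·(πd²/4)·L = 7850 × 29.225×10⁻⁶ m² × 2.7709 m = 0.63568 kg
f_n = ½√(k/m) = 0.5·√(9043.8/0.63568) = 0.5·√(14227) = 59.639 Hz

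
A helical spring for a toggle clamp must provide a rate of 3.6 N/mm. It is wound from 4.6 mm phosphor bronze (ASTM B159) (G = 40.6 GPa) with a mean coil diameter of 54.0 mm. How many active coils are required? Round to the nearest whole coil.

N_a = Gd⁴/(8D³k) = (40.6×10³ × 4.6⁴)/(8 × 54.0³ × 3.6)
    = 1.81785e+07 / 4.53496e+06 = 4.009 → 4 coils

4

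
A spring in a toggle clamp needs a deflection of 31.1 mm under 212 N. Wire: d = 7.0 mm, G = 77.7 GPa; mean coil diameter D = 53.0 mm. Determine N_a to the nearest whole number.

Required rate k = F/δ = 212/31.1 = 6.8167 N/mm
N_a = Gd⁴/(8D³k) = (77.7×10³ × 7.0⁴)/(8 × 53.0³ × 6.8167)
    = 1.86558e+08 / 8.11882e+06 = 22.98 → 23 coils

23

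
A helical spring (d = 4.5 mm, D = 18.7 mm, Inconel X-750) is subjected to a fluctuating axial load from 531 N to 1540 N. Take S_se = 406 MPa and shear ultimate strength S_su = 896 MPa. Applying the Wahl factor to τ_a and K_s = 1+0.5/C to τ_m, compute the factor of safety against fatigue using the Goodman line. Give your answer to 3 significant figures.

C = D/d = 18.7/4.5 = 4.1556; K_W = (4C−1)/(4C−4)+0.615/C = 1.3857; K_s = 1+0.5/C = 1.1203
F_a = (F_max−F_min)/2 = 504.5 N; F_m = (F_max+F_min)/2 = 1035.5 N
τ_a = K_W·8F_aD/(πd³) = 1.3857 × 263.64 = 365.31 MPa
τ_m = K_s·8F_mD/(πd³) = 1.1203 × 541.12 = 606.23 MPa
Goodman: 1/n_f = τ_a/S_se + τ_m/S_su = 365.31/406 + 606.23/896 = 0.89979 + 0.67659 = 1.5764
n_f = 1/1.5764 = 0.6344

0.634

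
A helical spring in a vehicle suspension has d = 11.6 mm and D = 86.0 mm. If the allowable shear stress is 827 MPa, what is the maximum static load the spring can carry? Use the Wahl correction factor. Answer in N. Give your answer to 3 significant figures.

4910 N

C = D/d = 86.0/11.6 = 7.4138
K_W = (4C−1)/(4C−4) + 0.615/C = 28.655/25.655 + 0.0830 = 1.1999
τ_max = K·8FD/(πd³) → F_max = τ_allow·πd³/(8DK)
F_max = 827·π·11.6³/(8·86.0·1.1999) = 4.0554e+06/825.52 = 4912.5 N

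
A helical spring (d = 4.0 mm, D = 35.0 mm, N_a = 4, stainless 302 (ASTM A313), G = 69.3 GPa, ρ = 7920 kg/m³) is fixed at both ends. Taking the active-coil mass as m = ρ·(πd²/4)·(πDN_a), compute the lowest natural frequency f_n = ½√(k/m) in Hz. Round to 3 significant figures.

k = Gd⁴/(8D³N_a) = (69.3×10³)(4.0⁴)/(8·35.0³·4) = 12.931 N/mm = 12931 N/m
Wire length L = πDN_a = π·35.0·4 = 439.82 mm
m = ρ·(πd²/4)·L = 7920 × 12.566×10⁻⁶ m² × 0.43982 m = 0.043774 kg
f_n = ½√(k/m) = 0.5·√(12931/0.043774) = 0.5·√(2.954e+05) = 271.75 Hz

272 Hz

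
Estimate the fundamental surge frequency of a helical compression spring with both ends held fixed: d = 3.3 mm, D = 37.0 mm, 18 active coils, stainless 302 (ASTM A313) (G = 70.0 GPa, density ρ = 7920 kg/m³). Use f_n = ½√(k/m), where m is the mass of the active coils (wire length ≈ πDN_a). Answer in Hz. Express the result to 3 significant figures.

k = Gd⁴/(8D³N_a) = (70.0×10³)(3.3⁴)/(8·37.0³·18) = 1.1381 N/mm = 1138.1 N/m
Wire length L = πDN_a = π·37.0·18 = 2092.3 mm
m = ρ·(πd²/4)·L = 7920 × 8.553×10⁻⁶ m² × 2.0923 m = 0.14173 kg
f_n = ½√(k/m) = 0.5·√(1138.1/0.14173) = 0.5·√(8030.1) = 44.805 Hz

44.8 Hz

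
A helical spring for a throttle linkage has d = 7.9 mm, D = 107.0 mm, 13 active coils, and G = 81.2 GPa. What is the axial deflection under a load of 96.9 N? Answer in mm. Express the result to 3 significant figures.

39.0 mm

k = Gd⁴/(8D³N_a) = (81.2×10³)(7.9⁴)/(8·107.0³·13) = 2.4824 N/mm
δ = F/k = 96.9 / 2.4824 = 39.034 mm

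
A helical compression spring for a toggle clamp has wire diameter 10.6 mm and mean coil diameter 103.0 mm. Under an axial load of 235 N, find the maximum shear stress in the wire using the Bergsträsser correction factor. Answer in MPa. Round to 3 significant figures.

59.0 MPa

Spring index C = D/d = 103.0/10.6 = 9.7170
K_B = (4C+2)/(4C−3) = 40.868/35.868 = 1.1394
τ₀ = 8FD/(πd³) = 8·235·103.0/(π·10.6³) = 193640/3741.7 = 51.752 MPa
τ_max = K·τ₀ = 1.1394 × 51.752 = 58.966 MPa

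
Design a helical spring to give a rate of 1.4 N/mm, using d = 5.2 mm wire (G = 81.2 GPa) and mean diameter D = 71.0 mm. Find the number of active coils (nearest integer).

15

N_a = Gd⁴/(8D³k) = (81.2×10³ × 5.2⁴)/(8 × 71.0³ × 1.4)
    = 5.93703e+07 / 4.0086e+06 = 14.81 → 15 coils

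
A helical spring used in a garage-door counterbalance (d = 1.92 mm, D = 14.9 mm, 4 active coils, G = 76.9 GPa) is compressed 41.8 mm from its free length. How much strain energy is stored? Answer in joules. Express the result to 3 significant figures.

k = Gd⁴/(8D³N_a) = (76.9×10³)(1.92⁴)/(8·14.9³·4) = 9.8724 N/mm
U = ½kδ² = 0.5 × 9.8724 × 41.8² = 8624.7 N·mm = 8.6247 J

8.62 J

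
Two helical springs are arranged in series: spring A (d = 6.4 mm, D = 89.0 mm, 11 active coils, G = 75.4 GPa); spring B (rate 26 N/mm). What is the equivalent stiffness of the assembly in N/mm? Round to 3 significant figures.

1.89 N/mm

k_A = Gd⁴/(8D³N_a) = (75.4×10³)(6.4⁴)/(8·89.0³·11) = 2.0391 N/mm
Series: 1/k_eq = 1/2.0391 + 1/26 = 0.52887; k_eq = 1.8908 N/mm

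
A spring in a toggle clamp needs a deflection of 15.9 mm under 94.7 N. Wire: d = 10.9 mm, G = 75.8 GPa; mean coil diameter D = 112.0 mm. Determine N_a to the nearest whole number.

16

Required rate k = F/δ = 94.7/15.9 = 5.956 N/mm
N_a = Gd⁴/(8D³k) = (75.8×10³ × 10.9⁴)/(8 × 112.0³ × 5.956)
    = 1.06998e+09 / 6.69417e+07 = 15.98 → 16 coils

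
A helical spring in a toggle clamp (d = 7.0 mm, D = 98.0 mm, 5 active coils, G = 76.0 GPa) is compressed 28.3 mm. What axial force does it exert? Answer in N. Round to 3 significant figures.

k = Gd⁴/(8D³N_a) = (76.0×10³)(7.0⁴)/(8·98.0³·5) = 4.8469 N/mm
F = k·δ = 4.8469 × 28.3 = 137.17 N

137 N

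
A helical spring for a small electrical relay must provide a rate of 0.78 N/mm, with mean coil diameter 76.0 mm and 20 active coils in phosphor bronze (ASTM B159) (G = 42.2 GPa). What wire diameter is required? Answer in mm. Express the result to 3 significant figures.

6.00 mm

d = (8D³N_a·k / G)^(1/4) = (8·76.0³·20·0.78 / (42.2×10³))^0.25
  = (1298.2)^0.25 = 6.0025 mm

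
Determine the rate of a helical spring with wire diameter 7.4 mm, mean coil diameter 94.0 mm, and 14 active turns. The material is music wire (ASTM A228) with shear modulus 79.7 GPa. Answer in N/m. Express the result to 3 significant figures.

k = Gd⁴/(8D³N_a) = (79.7×10³ × 7.4⁴) / (8 × 94.0³ × 14)
  = 2.38993e+08 / 9.30254e+07 = 2.5691 N/mm = 2569.1 N/m

2570 N/m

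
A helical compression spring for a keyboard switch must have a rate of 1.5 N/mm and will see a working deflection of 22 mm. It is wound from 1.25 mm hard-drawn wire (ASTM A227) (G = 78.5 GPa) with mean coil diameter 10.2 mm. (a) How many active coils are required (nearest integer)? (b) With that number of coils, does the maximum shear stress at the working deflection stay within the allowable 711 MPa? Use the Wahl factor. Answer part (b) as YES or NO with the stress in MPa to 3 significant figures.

N_a = Gd⁴/(8D³k) = (78.5×10³)(1.25⁴)/(8·10.2³·1.5) = 15.05 → N_a = 15
Actual rate k = Gd⁴/(8D³·15) = 1.505 N/mm
Working load F = kδ = 1.505·22 = 33.109 N
C = 10.2/1.25 = 8.1600; K_W = (4C−1)/(4C−4)+0.615/C = 1.1801
τ_max = K_W·8FD/(πd³) = 1.1801·440.31 = 519.62 MPa
τ_max ≤ 711 MPa → acceptable

(a) 15 coils; (b) YES, τ_max = 520 MPa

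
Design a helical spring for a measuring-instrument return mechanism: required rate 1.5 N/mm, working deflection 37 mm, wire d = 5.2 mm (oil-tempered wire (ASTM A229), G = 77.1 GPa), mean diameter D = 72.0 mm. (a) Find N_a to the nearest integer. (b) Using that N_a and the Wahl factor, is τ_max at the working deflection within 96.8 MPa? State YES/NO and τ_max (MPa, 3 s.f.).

N_a = Gd⁴/(8D³k) = (77.1×10³)(5.2⁴)/(8·72.0³·1.5) = 12.59 → N_a = 13
Actual rate k = Gd⁴/(8D³·13) = 1.4522 N/mm
Working load F = kδ = 1.4522·37 = 53.733 N
C = 72.0/5.2 = 13.8462; K_W = (4C−1)/(4C−4)+0.615/C = 1.1028
τ_max = K_W·8FD/(πd³) = 1.1028·70.065 = 77.268 MPa
τ_max ≤ 96.8 MPa → acceptable

(a) 13 coils; (b) YES, τ_max = 77.3 MPa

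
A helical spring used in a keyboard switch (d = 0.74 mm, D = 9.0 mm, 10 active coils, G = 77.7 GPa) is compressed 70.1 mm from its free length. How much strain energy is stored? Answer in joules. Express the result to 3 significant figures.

k = Gd⁴/(8D³N_a) = (77.7×10³)(0.74⁴)/(8·9.0³·10) = 0.39951 N/mm
U = ½kδ² = 0.5 × 0.39951 × 70.1² = 981.6 N·mm = 0.9816 J

0.982 J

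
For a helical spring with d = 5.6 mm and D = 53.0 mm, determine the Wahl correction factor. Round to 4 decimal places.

C = D/d = 53.0/5.6 = 9.4643
K_W = (4C−1)/(4C−4) + 0.615/C = 36.857/33.857 + 0.0650 = 1.1536

1.1536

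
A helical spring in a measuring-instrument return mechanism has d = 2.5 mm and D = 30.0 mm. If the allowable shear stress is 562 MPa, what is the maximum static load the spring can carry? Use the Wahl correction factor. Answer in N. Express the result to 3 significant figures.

C = D/d = 30.0/2.5 = 12.0000
K_W = (4C−1)/(4C−4) + 0.615/C = 47.000/44.000 + 0.0512 = 1.1194
τ_max = K·8FD/(πd³) → F_max = τ_allow·πd³/(8DK)
F_max = 562·π·2.5³/(8·30.0·1.1194) = 27587/268.66 = 102.68 N

103 N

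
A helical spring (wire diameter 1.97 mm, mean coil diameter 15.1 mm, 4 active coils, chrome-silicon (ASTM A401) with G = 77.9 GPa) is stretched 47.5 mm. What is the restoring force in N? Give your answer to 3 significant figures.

506 N

k = Gd⁴/(8D³N_a) = (77.9×10³)(1.97⁴)/(8·15.1³·4) = 10.649 N/mm
F = k·δ = 10.649 × 47.5 = 505.84 N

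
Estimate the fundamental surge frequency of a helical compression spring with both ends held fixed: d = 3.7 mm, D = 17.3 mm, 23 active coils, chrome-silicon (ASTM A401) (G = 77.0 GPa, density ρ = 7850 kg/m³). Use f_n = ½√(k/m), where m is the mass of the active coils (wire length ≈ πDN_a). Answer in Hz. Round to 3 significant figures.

189 Hz

k = Gd⁴/(8D³N_a) = (77.0×10³)(3.7⁴)/(8·17.3³·23) = 15.148 N/mm = 15148 N/m
Wire length L = πDN_a = π·17.3·23 = 1250 mm
m = ρ·(πd²/4)·L = 7850 × 10.752×10⁻⁶ m² × 1.25 m = 0.10551 kg
f_n = ½√(k/m) = 0.5·√(15148/0.10551) = 0.5·√(1.4357e+05) = 189.45 Hz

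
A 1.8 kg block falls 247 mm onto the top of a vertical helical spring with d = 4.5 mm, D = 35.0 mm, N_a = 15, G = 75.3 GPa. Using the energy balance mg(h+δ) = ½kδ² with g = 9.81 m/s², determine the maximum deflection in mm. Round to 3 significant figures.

41.2 mm

k = Gd⁴/(8D³N_a) = (75.3×10³)(4.5⁴)/(8·35.0³·15) = 6.0015 N/mm
W = mg = 1.8 × 9.81 = 17.658 N
½kδ² − Wδ − Wh = 0 → δ = (W + √(W² + 2kWh))/k
δ = (17.658 + √(311.8 + 52351.4))/6.0015 = (17.658 + 229.48)/6.0015 = 41.18 mm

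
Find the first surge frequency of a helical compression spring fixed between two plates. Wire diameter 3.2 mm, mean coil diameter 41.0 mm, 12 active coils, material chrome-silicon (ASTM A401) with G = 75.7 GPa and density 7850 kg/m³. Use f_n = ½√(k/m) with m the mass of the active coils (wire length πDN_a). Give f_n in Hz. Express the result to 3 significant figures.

55.4 Hz

k = Gd⁴/(8D³N_a) = (75.7×10³)(3.2⁴)/(8·41.0³·12) = 1.1997 N/mm = 1199.7 N/m
Wire length L = πDN_a = π·41.0·12 = 1545.7 mm
m = ρ·(πd²/4)·L = 7850 × 8.0425×10⁻⁶ m² × 1.5457 m = 0.097583 kg
f_n = ½√(k/m) = 0.5·√(1199.7/0.097583) = 0.5·√(12294) = 55.439 Hz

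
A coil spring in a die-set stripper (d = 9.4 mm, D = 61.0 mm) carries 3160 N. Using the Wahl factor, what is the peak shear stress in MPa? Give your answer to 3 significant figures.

728 MPa

Spring index C = D/d = 61.0/9.4 = 6.4894
K_W = (4C−1)/(4C−4) + 0.615/C = 24.957/21.957 + 0.0948 = 1.2314
τ₀ = 8FD/(πd³) = 8·3160·61.0/(π·9.4³) = 1.54208e+06/2609.4 = 590.98 MPa
τ_max = K·τ₀ = 1.2314 × 590.98 = 727.73 MPa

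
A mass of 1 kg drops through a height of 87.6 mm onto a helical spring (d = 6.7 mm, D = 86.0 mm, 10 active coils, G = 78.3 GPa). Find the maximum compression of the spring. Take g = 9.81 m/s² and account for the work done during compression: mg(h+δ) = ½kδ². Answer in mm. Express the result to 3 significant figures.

k = Gd⁴/(8D³N_a) = (78.3×10³)(6.7⁴)/(8·86.0³·10) = 3.1008 N/mm
W = mg = 1 × 9.81 = 9.81 N
½kδ² − Wδ − Wh = 0 → δ = (W + √(W² + 2kWh))/k
δ = (9.81 + √(96.236 + 5329.41))/3.1008 = (9.81 + 73.659)/3.1008 = 26.918 mm

26.9 mm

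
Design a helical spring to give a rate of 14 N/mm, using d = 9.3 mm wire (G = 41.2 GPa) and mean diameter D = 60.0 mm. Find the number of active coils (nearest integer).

N_a = Gd⁴/(8D³k) = (41.2×10³ × 9.3⁴)/(8 × 60.0³ × 14)
    = 3.08197e+08 / 2.4192e+07 = 12.74 → 13 coils

13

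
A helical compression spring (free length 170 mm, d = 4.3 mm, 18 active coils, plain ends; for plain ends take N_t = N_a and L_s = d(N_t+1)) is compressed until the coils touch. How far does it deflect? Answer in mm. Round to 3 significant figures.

N_t = 18; L_s = 4.3·19 = 81.7 mm
δ_solid = L₀ − L_s = 170 − 81.7 = 88.3 mm

88.3 mm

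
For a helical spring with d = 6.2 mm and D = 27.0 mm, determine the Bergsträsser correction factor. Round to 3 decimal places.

1.347

C = D/d = 27.0/6.2 = 4.3548
K_B = (4C+2)/(4C−3) = 19.419/14.419 = 1.3468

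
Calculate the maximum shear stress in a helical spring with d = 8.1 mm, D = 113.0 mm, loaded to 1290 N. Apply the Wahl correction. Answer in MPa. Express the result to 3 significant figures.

Spring index C = D/d = 113.0/8.1 = 13.9506
K_W = (4C−1)/(4C−4) + 0.615/C = 54.802/51.802 + 0.0441 = 1.1020
τ₀ = 8FD/(πd³) = 8·1290·113.0/(π·8.1³) = 1.16616e+06/1669.6 = 698.48 MPa
τ_max = K·τ₀ = 1.1020 × 698.48 = 769.72 MPa

770 MPa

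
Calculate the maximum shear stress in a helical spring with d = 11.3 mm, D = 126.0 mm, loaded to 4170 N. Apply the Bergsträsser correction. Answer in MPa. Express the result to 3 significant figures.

Spring index C = D/d = 126.0/11.3 = 11.1504
K_B = (4C+2)/(4C−3) = 46.602/41.602 = 1.1202
τ₀ = 8FD/(πd³) = 8·4170·126.0/(π·11.3³) = 4.20336e+06/4533 = 927.28 MPa
τ_max = K·τ₀ = 1.1202 × 927.28 = 1038.7 MPa

1040 MPa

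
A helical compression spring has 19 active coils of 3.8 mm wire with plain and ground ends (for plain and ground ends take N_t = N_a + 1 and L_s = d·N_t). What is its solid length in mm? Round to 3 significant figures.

76.0 mm

plain and ground ends: N_t = N_a + 1 = 19 + 1 = 20
L_s = d·N_t = 3.8 × 20 = 76 mm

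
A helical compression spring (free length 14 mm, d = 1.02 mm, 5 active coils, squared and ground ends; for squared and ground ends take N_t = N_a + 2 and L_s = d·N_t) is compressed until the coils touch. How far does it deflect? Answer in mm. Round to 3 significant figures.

N_t = 7; L_s = 1.02·7 = 7.14 mm
δ_solid = L₀ − L_s = 14 − 7.14 = 6.86 mm

6.86 mm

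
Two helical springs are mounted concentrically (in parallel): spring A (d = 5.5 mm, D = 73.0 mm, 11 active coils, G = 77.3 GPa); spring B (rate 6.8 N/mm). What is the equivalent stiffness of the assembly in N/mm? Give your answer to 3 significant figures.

k_A = Gd⁴/(8D³N_a) = (77.3×10³)(5.5⁴)/(8·73.0³·11) = 2.0662 N/mm
Parallel: k_eq = 2.0662 + 6.8 = 8.8662 N/mm

8.87 N/mm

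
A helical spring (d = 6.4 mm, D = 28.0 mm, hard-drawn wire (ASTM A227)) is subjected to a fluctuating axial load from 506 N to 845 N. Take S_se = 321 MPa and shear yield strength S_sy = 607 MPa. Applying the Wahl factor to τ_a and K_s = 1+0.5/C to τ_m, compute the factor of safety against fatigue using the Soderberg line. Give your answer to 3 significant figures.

1.88

C = D/d = 28.0/6.4 = 4.3750; K_W = (4C−1)/(4C−4)+0.615/C = 1.3628; K_s = 1+0.5/C = 1.1143
F_a = (F_max−F_min)/2 = 169.5 N; F_m = (F_max+F_min)/2 = 675.5 N
τ_a = K_W·8F_aD/(πd³) = 1.3628 × 46.103 = 62.829 MPa
τ_m = K_s·8F_mD/(πd³) = 1.1143 × 183.73 = 204.73 MPa
Soderberg: 1/n_f = τ_a/S_se + τ_m/S_sy = 62.829/321 + 204.73/607 = 0.19573 + 0.33728 = 0.53301
n_f = 1/0.53301 = 1.876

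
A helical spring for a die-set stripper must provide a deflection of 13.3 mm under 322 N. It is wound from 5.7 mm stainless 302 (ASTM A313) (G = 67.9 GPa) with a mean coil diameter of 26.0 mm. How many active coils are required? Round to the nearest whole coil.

21

Required rate k = F/δ = 322/13.3 = 24.211 N/mm
N_a = Gd⁴/(8D³k) = (67.9×10³ × 5.7⁴)/(8 × 26.0³ × 24.211)
    = 7.16752e+07 / 3.40419e+06 = 21.05 → 21 coils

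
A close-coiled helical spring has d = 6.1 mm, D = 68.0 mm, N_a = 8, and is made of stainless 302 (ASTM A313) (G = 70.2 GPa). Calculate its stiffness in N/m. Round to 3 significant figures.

4830 N/m

k = Gd⁴/(8D³N_a) = (70.2×10³ × 6.1⁴) / (8 × 68.0³ × 8)
  = 9.71978e+07 / 2.01236e+07 = 4.83 N/mm = 4830 N/m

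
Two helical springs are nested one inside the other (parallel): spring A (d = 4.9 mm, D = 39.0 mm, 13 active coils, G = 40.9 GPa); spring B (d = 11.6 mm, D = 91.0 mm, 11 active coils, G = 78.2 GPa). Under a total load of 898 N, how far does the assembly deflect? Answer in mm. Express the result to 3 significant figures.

35.7 mm

k_A = Gd⁴/(8D³N_a) = (40.9×10³)(4.9⁴)/(8·39.0³·13) = 3.8219 N/mm
k_B = Gd⁴/(8D³N_a) = (78.2×10³)(11.6⁴)/(8·91.0³·11) = 21.352 N/mm
Parallel: k_eq = 3.8219 + 21.352 = 25.174 N/mm
δ = F/k_eq = 898/25.174 = 35.672 mm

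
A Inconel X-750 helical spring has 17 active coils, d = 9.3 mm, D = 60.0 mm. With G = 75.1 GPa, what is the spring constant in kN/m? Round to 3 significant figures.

19.1 kN/m

k = Gd⁴/(8D³N_a) = (75.1×10³ × 9.3⁴) / (8 × 60.0³ × 17)
  = 5.61787e+08 / 2.9376e+07 = 19.124 N/mm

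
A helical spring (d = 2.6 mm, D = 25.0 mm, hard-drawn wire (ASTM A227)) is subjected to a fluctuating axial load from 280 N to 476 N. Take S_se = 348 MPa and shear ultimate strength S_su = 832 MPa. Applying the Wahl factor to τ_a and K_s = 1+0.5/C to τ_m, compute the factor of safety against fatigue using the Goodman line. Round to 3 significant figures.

C = D/d = 25.0/2.6 = 9.6154; K_W = (4C−1)/(4C−4)+0.615/C = 1.1510; K_s = 1+0.5/C = 1.0520
F_a = (F_max−F_min)/2 = 98 N; F_m = (F_max+F_min)/2 = 378 N
τ_a = K_W·8F_aD/(πd³) = 1.1510 × 354.97 = 408.57 MPa
τ_m = K_s·8F_mD/(πd³) = 1.0520 × 1369.2 = 1440.3 MPa
Goodman: 1/n_f = τ_a/S_se + τ_m/S_su = 408.57/348 + 1440.3/832 = 1.17405 + 1.73119 = 2.9052
n_f = 1/2.9052 = 0.3442

0.344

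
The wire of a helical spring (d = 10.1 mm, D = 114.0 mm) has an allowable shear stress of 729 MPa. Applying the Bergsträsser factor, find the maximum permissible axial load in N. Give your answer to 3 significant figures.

C = D/d = 114.0/10.1 = 11.2871
K_B = (4C+2)/(4C−3) = 47.149/42.149 = 1.1186
τ_max = K·8FD/(πd³) → F_max = τ_allow·πd³/(8DK)
F_max = 729·π·10.1³/(8·114.0·1.1186) = 2.3596e+06/1020.2 = 2312.9 N

2310 N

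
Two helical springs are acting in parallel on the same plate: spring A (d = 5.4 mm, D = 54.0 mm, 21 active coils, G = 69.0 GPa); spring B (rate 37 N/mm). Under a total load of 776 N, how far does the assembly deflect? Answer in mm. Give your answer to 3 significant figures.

19.8 mm

k_A = Gd⁴/(8D³N_a) = (69.0×10³)(5.4⁴)/(8·54.0³·21) = 2.2179 N/mm
Parallel: k_eq = 2.2179 + 37 = 39.218 N/mm
δ = F/k_eq = 776/39.218 = 19.787 mm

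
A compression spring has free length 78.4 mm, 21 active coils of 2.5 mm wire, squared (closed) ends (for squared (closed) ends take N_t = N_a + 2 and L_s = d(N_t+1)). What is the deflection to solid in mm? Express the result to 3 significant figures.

18.4 mm

N_t = 23; L_s = 2.5·24 = 60 mm
δ_solid = L₀ − L_s = 78.4 − 60 = 18.4 mm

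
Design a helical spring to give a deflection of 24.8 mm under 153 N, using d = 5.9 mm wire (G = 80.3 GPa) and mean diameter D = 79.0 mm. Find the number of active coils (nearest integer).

4

Required rate k = F/δ = 153/24.8 = 6.1694 N/mm
N_a = Gd⁴/(8D³k) = (80.3×10³ × 5.9⁴)/(8 × 79.0³ × 6.1694)
    = 9.73024e+07 / 2.43339e+07 = 3.999 → 4 coils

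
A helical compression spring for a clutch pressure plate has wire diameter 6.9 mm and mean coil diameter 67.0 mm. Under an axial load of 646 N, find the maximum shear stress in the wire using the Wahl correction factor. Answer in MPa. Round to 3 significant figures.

386 MPa

Spring index C = D/d = 67.0/6.9 = 9.7101
K_W = (4C−1)/(4C−4) + 0.615/C = 37.841/34.841 + 0.0633 = 1.1494
τ₀ = 8FD/(πd³) = 8·646·67.0/(π·6.9³) = 346256/1032 = 335.51 MPa
τ_max = K·τ₀ = 1.1494 × 335.51 = 385.64 MPa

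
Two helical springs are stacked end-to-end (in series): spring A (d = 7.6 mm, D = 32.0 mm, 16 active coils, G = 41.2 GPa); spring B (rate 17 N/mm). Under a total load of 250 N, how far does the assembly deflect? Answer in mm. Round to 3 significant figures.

k_A = Gd⁴/(8D³N_a) = (41.2×10³)(7.6⁴)/(8·32.0³·16) = 32.771 N/mm
Series: 1/k_eq = 1/32.771 + 1/17 = 0.089338; k_eq = 11.193 N/mm
δ = F/k_eq = 250/11.193 = 22.335 mm

22.3 mm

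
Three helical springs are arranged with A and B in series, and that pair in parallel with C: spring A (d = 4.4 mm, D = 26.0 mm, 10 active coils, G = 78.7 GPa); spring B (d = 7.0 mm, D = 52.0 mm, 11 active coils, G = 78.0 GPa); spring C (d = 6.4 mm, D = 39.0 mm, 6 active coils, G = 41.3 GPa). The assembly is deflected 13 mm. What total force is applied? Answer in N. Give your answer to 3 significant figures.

431 N

k_A = Gd⁴/(8D³N_a) = (78.7×10³)(4.4⁴)/(8·26.0³·10) = 20.979 N/mm
k_B = Gd⁴/(8D³N_a) = (78.0×10³)(7.0⁴)/(8·52.0³·11) = 15.135 N/mm
k_C = Gd⁴/(8D³N_a) = (41.3×10³)(6.4⁴)/(8·39.0³·6) = 24.335 N/mm
Springs A,B series: k_AB = 1/(1/20.979+1/15.135) = 8.7921 N/mm; parallel with C: k_eq = 8.7921+24.335 = 33.127 N/mm
F = k_eq·δ = 33.127·13 = 430.66 N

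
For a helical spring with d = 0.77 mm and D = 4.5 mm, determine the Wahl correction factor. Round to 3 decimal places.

C = D/d = 4.5/0.77 = 5.8442
K_W = (4C−1)/(4C−4) + 0.615/C = 22.377/19.377 + 0.1052 = 1.2601

1.260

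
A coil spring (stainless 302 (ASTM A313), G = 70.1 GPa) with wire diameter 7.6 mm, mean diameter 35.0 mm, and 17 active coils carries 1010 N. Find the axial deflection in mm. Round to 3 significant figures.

k = Gd⁴/(8D³N_a) = (70.1×10³)(7.6⁴)/(8·35.0³·17) = 40.108 N/mm
δ = F/k = 1010 / 40.108 = 25.182 mm

25.2 mm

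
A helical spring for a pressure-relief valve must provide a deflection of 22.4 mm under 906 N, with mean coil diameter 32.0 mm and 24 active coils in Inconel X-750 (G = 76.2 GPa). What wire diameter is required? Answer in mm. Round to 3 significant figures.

7.60 mm

Required rate k = F/δ = 906/22.4 = 40.446 N/mm
d = (8D³N_a·k / G)^(1/4) = (8·32.0³·24·40.446 / (76.2×10³))^0.25
  = (3339.5)^0.25 = 7.6018 mm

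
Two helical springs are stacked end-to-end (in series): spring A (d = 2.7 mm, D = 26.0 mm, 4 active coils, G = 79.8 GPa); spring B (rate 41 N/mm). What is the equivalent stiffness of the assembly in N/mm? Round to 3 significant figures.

k_A = Gd⁴/(8D³N_a) = (79.8×10³)(2.7⁴)/(8·26.0³·4) = 7.5403 N/mm
Series: 1/k_eq = 1/7.5403 + 1/41 = 0.15701; k_eq = 6.369 N/mm

6.37 N/mm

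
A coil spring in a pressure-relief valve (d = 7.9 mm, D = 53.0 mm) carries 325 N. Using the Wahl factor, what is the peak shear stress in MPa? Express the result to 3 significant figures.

Spring index C = D/d = 53.0/7.9 = 6.7089
K_W = (4C−1)/(4C−4) + 0.615/C = 25.835/22.835 + 0.0917 = 1.2230
τ₀ = 8FD/(πd³) = 8·325·53.0/(π·7.9³) = 137800/1548.9 = 88.965 MPa
τ_max = K·τ₀ = 1.2230 × 88.965 = 108.81 MPa

109 MPa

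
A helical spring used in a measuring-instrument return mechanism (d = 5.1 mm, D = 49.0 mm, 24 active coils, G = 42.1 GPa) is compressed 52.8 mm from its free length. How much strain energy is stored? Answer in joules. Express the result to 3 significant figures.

1.76 J

k = Gd⁴/(8D³N_a) = (42.1×10³)(5.1⁴)/(8·49.0³·24) = 1.2609 N/mm
U = ½kδ² = 0.5 × 1.2609 × 52.8² = 1757.6 N·mm = 1.7576 J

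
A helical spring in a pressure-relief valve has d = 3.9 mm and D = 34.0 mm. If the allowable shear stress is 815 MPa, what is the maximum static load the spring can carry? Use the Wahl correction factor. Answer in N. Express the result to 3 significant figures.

C = D/d = 34.0/3.9 = 8.7179
K_W = (4C−1)/(4C−4) + 0.615/C = 33.872/30.872 + 0.0705 = 1.1677
τ_max = K·8FD/(πd³) → F_max = τ_allow·πd³/(8DK)
F_max = 815·π·3.9³/(8·34.0·1.1677) = 1.5188e+05/317.62 = 478.18 N

478 N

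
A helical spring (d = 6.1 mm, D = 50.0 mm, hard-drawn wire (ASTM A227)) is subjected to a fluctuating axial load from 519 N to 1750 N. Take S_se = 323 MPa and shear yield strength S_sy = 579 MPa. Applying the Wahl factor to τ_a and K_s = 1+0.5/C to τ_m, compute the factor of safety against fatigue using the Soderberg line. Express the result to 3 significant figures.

0.412

C = D/d = 50.0/6.1 = 8.1967; K_W = (4C−1)/(4C−4)+0.615/C = 1.1792; K_s = 1+0.5/C = 1.0610
F_a = (F_max−F_min)/2 = 615.5 N; F_m = (F_max+F_min)/2 = 1134.5 N
τ_a = K_W·8F_aD/(πd³) = 1.1792 × 345.26 = 407.15 MPa
τ_m = K_s·8F_mD/(πd³) = 1.0610 × 636.39 = 675.21 MPa
Soderberg: 1/n_f = τ_a/S_se + τ_m/S_sy = 407.15/323 + 675.21/579 = 1.26052 + 1.16617 = 2.4267
n_f = 1/2.4267 = 0.4121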